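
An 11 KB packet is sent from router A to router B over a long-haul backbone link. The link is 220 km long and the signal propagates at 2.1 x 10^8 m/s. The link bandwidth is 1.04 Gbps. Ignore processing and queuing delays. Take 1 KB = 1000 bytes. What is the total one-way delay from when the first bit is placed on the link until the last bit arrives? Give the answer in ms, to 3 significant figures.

1.13 ms

L = 88000 bits.
Transmission delay = L/R = 88000 / 1040000000 = 0.0846154 ms.
Propagation delay = d/s = 220000 m / 210000000 m/s = 1.04762 ms.
Total = 1.13 ms.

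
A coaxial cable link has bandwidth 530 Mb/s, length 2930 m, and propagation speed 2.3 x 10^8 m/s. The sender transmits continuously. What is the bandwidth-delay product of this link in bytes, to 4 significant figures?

844.0 bytes

Propagation delay = 2930 / 2.3e+08 = 1.27391e-05 s.
BDP = R × t_prop = 530000000 × 1.27391e-05 = 6751.74 bits.
In bytes: 6751.74/8 = 844.0 bytes.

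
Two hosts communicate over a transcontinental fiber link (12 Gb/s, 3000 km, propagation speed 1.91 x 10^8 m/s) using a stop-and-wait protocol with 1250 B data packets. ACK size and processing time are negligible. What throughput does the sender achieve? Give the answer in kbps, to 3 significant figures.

318 kbps

t_tx = L/R = 10000/12000000000 = 8.33333e-07 s.
t_prop = 3000000/191000000 = 0.0157068 s; RTT = 0.0314136 s.
Cycle = t_tx + RTT = 0.0314144 s.
Throughput = L / cycle = 10000 / 0.0314144 = 318 kbps.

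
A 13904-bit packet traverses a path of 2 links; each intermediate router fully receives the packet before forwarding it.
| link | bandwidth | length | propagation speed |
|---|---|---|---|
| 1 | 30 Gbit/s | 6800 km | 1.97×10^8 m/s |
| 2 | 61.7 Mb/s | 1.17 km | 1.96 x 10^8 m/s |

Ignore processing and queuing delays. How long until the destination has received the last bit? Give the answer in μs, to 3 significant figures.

Transmission delays (L/R per hop): 0.463467, 225.348 μs; sum = 225.812 μs.
Propagation delays (d/s per hop): 34517.8, 5.96939 μs; sum = 34523.7 μs.
End-to-end = 34700 μs.

34700 μs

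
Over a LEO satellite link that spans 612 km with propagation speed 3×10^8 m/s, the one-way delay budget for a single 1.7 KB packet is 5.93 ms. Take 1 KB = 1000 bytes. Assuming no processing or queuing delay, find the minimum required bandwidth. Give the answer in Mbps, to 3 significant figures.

3.50 Mbps

L = 13600 bits.
Propagation delay = 612000 / 300000000 = 2.04 ms.
Transmission budget = 5.93 − 2.04 = 3.89 ms.
R ≥ L / t_tx = 13600 bits / 0.00389 s = 3.50 Mbps.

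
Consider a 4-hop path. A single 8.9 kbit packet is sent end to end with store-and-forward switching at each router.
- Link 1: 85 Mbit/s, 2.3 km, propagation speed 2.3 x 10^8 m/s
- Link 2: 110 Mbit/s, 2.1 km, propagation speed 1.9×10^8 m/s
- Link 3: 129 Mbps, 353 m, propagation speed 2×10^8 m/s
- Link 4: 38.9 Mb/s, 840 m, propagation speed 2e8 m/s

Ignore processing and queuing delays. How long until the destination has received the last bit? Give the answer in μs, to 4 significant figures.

L = 8900 bits.
Transmission delays (L/R per hop): 104.706, 80.9091, 68.9922, 228.792 μs; sum = 483.399 μs.
Propagation delays (d/s per hop): 10, 11.0526, 1.765, 4.2 μs; sum = 27.0176 μs.
End-to-end = 510.4 μs.

510.4 μs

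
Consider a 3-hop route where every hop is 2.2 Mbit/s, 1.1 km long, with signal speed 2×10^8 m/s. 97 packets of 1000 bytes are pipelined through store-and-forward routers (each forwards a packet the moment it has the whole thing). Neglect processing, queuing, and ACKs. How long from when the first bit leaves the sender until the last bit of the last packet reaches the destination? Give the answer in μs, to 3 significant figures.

360000 μs

Per-hop transmission t_tx = L/R = 8000/2200000 = 3636.36 μs.
Per-hop propagation t_prop = 1100/200000000 = 5.5 μs.
Pipeline fill: first packet needs 3·t_tx to clear all hops; remaining 96 packets each add one t_tx.
Total = (3+97-1)·t_tx + 3·t_prop = 99·3636.36 + 3·5.5 = 360000 μs.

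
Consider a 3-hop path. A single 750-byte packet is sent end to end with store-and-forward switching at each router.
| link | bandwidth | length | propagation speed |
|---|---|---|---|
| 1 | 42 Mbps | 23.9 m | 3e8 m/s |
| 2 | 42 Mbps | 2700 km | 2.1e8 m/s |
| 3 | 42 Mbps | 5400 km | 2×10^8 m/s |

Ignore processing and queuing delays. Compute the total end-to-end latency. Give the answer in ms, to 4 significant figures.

40.29 ms

L = 750 × 8 = 6000 bits.
Transmission delay per hop = L/R = 6000/42000000 = 0.142857 ms; 3 hops → 0.428571 ms.
Propagation delays (d/s per hop): 7.96667e-05, 12.8571, 27 ms; sum = 39.8572 ms.
End-to-end = 40.29 ms.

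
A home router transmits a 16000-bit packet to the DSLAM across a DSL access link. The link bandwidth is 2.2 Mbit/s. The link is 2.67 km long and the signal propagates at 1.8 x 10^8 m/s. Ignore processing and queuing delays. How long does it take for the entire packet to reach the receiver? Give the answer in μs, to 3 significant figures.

Transmission delay = L/R = 16000 / 2200000 = 7272.73 μs.
Propagation delay = d/s = 2670 m / 180000000 m/s = 14.8333 μs.
Total = 7290 μs.

7290 μs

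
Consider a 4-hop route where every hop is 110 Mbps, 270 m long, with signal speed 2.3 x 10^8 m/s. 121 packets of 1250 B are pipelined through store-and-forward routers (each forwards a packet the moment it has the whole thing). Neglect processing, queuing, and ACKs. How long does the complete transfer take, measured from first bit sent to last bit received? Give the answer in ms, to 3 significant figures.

11.3 ms

Per-hop transmission t_tx = L/R = 10000/110000000 = 0.0909091 ms.
Per-hop propagation t_prop = 270/2.3e+08 = 0.00117391 ms.
Pipeline fill: first packet needs 4·t_tx to clear all hops; remaining 120 packets each add one t_tx.
Total = (4+121-1)·t_tx + 4·t_prop = 124·0.0909091 + 4·0.00117391 = 11.3 ms.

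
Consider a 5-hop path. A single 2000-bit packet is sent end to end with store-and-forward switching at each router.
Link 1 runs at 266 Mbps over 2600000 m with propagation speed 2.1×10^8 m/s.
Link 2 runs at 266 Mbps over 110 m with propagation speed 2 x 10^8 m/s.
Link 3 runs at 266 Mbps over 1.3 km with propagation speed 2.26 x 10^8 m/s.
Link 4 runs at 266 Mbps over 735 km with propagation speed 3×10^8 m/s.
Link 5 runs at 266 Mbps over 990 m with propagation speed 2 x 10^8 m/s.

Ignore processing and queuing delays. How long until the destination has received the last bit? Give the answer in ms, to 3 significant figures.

Transmission delay per hop = L/R = 2000/266000000 = 0.0075188 ms; 5 hops → 0.037594 ms.
Propagation delays (d/s per hop): 12.381, 0.00055, 0.00575221, 2.45, 0.00495 ms; sum = 14.8422 ms.
End-to-end = 14.9 ms.

14.9 ms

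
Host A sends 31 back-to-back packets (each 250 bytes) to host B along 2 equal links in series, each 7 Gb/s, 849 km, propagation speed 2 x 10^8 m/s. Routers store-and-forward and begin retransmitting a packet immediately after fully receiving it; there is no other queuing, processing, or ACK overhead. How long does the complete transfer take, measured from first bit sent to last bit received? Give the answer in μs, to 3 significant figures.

8500 μs

Per-hop transmission t_tx = L/R = 2000/7000000000 = 0.285714 μs.
Per-hop propagation t_prop = 849000/200000000 = 4245 μs.
Pipeline fill: first packet needs 2·t_tx to clear all hops; remaining 30 packets each add one t_tx.
Total = (2+31-1)·t_tx + 2·t_prop = 32·0.285714 + 2·4245 = 8500 μs.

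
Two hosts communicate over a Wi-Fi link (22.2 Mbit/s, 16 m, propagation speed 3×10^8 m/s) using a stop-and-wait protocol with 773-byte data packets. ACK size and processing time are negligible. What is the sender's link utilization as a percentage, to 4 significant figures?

99.96 %

t_tx = L/R = 6184/22200000 = 0.000278559 s.
t_prop = 16/300000000 = 5.33333e-08 s; RTT = 1.06667e-07 s.
Cycle = t_tx + RTT = 0.000278665 s.
Utilization = t_tx / cycle = 0.000278559/0.000278665 = 99.96 %.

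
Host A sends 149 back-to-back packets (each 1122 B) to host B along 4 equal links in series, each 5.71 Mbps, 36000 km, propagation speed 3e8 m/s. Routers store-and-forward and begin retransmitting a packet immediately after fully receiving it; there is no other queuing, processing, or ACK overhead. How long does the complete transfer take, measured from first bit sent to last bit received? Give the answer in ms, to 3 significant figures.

719 ms

Per-hop transmission t_tx = L/R = 8976/5710000 = 1.57198 ms.
Per-hop propagation t_prop = 36000000/300000000 = 120 ms.
Pipeline fill: first packet needs 4·t_tx to clear all hops; remaining 148 packets each add one t_tx.
Total = (4+149-1)·t_tx + 4·t_prop = 152·1.57198 + 4·120 = 719 ms.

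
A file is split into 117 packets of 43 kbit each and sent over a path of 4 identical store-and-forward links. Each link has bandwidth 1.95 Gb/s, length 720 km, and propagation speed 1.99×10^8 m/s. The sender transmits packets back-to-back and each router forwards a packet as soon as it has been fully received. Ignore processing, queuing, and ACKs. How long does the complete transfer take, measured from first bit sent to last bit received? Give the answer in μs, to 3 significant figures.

17100 μs

Per-hop transmission t_tx = L/R = 43000/1950000000 = 22.0513 μs.
Per-hop propagation t_prop = 720000/199000000 = 3618.09 μs.
Pipeline fill: first packet needs 4·t_tx to clear all hops; remaining 116 packets each add one t_tx.
Total = (4+117-1)·t_tx + 4·t_prop = 120·22.0513 + 4·3618.09 = 17100 μs.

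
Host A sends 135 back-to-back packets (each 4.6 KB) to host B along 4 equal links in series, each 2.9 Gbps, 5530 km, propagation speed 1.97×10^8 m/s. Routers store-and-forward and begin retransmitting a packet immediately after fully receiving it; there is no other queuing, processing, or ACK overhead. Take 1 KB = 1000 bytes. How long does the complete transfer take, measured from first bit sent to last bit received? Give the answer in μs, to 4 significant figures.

114000 μs

Per-hop transmission t_tx = L/R = 36800/2900000000 = 12.6897 μs.
Per-hop propagation t_prop = 5530000/197000000 = 28071.1 μs.
Pipeline fill: first packet needs 4·t_tx to clear all hops; remaining 134 packets each add one t_tx.
Total = (4+135-1)·t_tx + 4·t_prop = 138·12.6897 + 4·28071.1 = 114000 μs.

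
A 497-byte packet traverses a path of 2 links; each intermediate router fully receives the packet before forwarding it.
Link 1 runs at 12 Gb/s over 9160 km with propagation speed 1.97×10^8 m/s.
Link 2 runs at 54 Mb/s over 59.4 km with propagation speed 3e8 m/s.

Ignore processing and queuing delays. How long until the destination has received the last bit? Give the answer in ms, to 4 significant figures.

L = 497 × 8 = 3976 bits.
Transmission delays (L/R per hop): 0.000331333, 0.0736296 ms; sum = 0.073961 ms.
Propagation delays (d/s per hop): 46.4975, 0.198 ms; sum = 46.6955 ms.
End-to-end = 46.77 ms.

46.77 ms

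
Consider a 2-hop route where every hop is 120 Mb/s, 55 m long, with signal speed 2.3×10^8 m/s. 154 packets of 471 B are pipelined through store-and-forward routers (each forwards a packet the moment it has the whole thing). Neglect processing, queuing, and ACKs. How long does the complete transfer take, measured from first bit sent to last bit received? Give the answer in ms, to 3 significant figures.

Per-hop transmission t_tx = L/R = 3768/120000000 = 0.0314 ms.
Per-hop propagation t_prop = 55/2.3e+08 = 0.00023913 ms.
Pipeline fill: first packet needs 2·t_tx to clear all hops; remaining 153 packets each add one t_tx.
Total = (2+154-1)·t_tx + 2·t_prop = 155·0.0314 + 2·0.00023913 = 4.87 ms.

4.87 ms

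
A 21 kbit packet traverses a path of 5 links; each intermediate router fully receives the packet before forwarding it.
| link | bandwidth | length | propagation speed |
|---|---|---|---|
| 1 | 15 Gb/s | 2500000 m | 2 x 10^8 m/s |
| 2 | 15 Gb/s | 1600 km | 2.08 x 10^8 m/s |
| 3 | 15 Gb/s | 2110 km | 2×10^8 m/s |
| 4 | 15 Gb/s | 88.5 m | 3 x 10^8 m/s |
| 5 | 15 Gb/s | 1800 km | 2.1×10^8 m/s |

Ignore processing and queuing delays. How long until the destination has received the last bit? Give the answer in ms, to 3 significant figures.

L = 21000 bits.
Transmission delay per hop = L/R = 21000/15000000000 = 0.0014 ms; 5 hops → 0.007 ms.
Propagation delays (d/s per hop): 12.5, 7.69231, 10.55, 0.000295, 8.57143 ms; sum = 39.314 ms.
End-to-end = 39.3 ms.

39.3 ms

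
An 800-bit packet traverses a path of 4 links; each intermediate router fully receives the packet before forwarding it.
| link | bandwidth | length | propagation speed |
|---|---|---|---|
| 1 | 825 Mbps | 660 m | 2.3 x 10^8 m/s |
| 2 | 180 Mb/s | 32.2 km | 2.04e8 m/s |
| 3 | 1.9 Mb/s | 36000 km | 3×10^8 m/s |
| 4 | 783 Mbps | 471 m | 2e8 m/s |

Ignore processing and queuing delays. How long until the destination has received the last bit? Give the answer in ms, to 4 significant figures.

Transmission delays (L/R per hop): 0.000969697, 0.00444444, 0.421053, 0.00102171 ms; sum = 0.427488 ms.
Propagation delays (d/s per hop): 0.00286957, 0.157843, 120, 0.002355 ms; sum = 120.163 ms.
End-to-end = 120.6 ms.

120.6 ms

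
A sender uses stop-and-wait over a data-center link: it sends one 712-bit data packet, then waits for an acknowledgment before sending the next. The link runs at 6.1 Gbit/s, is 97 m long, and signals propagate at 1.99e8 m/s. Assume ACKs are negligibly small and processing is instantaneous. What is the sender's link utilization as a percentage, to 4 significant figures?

t_tx = L/R = 712/6100000000 = 1.16721e-07 s.
t_prop = 97/199000000 = 4.87437e-07 s; RTT = 9.74874e-07 s.
Cycle = t_tx + RTT = 1.0916e-06 s.
Utilization = t_tx / cycle = 1.16721e-07/1.0916e-06 = 10.69 %.

10.69 %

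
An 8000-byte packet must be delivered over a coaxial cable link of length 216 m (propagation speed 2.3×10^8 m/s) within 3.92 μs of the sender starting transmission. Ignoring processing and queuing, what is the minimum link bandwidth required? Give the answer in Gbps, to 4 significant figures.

L = 64000 bits.
Propagation delay = 216 / 2.3e+08 = 0.93913 μs.
Transmission budget = 3.92 − 0.93913 = 2.98087 μs.
R ≥ L / t_tx = 64000 bits / 2.98087e-06 s = 21.47 Gbps.

21.47 Gbps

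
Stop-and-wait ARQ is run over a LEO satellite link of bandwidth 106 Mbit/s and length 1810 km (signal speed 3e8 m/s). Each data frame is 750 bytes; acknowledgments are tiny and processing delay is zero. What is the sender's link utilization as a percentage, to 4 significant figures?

t_tx = L/R = 6000/106000000 = 5.66038e-05 s.
t_prop = 1810000/300000000 = 0.00603333 s; RTT = 0.0120667 s.
Cycle = t_tx + RTT = 0.0121233 s.
Utilization = t_tx / cycle = 5.66038e-05/0.0121233 = 0.4669 %.

0.4669 %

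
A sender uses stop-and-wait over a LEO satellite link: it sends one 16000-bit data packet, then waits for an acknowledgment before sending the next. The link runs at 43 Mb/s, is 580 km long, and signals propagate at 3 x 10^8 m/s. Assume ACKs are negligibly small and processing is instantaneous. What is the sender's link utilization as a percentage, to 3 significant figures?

t_tx = L/R = 16000/43000000 = 0.000372093 s.
t_prop = 580000/300000000 = 0.00193333 s; RTT = 0.00386667 s.
Cycle = t_tx + RTT = 0.00423876 s.
Utilization = t_tx / cycle = 0.000372093/0.00423876 = 8.78 %.

8.78 %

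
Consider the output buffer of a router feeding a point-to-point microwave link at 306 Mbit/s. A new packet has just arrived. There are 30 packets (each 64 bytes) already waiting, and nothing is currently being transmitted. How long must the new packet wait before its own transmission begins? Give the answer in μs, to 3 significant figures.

Each queued packet: L/R = 512/306000000 = 1.6732 μs.
30 queued → 50.1961 μs.
Queuing delay = 50.2 μs.

50.2 μs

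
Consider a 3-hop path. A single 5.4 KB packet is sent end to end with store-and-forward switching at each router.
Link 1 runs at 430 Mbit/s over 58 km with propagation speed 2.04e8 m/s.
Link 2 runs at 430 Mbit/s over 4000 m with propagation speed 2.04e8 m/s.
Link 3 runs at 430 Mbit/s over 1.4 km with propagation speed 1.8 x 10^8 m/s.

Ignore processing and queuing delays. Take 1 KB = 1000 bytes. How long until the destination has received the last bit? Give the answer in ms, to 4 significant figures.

L = 43200 bits.
Transmission delay per hop = L/R = 43200/430000000 = 0.100465 ms; 3 hops → 0.301395 ms.
Propagation delays (d/s per hop): 0.284314, 0.0196078, 0.00777778 ms; sum = 0.311699 ms.
End-to-end = 0.6131 ms.

0.6131 ms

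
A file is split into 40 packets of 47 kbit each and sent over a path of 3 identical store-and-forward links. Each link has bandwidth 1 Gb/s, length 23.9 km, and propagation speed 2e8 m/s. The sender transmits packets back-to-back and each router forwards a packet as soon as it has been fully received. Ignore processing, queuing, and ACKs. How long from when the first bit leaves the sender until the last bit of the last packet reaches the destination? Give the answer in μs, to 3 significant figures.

2330 μs

Per-hop transmission t_tx = L/R = 47000/1000000000 = 47 μs.
Per-hop propagation t_prop = 23900/200000000 = 119.5 μs.
Pipeline fill: first packet needs 3·t_tx to clear all hops; remaining 39 packets each add one t_tx.
Total = (3+40-1)·t_tx + 3·t_prop = 42·47 + 3·119.5 = 2330 μs.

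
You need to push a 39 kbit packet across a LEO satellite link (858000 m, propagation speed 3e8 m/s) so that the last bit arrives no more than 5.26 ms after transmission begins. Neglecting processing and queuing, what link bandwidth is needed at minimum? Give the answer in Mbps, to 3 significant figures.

Propagation delay = 858000 / 300000000 = 2.86 ms.
Transmission budget = 5.26 − 2.86 = 2.4 ms.
R ≥ L / t_tx = 39000 bits / 0.0024 s = 16.3 Mbps.

16.3 Mbps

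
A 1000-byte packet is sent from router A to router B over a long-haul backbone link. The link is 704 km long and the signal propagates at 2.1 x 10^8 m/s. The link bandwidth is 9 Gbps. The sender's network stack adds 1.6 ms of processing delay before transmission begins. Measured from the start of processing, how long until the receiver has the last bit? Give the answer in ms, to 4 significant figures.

4.953 ms

L = 1000 × 8 = 8000 bits.
Transmission delay = L/R = 8000 / 9000000000 = 0.000888889 ms.
Propagation delay = d/s = 704000 m / 210000000 m/s = 3.35238 ms.
Plus processing delay 1.6 ms = 1.6 ms.
Total = 4.953 ms.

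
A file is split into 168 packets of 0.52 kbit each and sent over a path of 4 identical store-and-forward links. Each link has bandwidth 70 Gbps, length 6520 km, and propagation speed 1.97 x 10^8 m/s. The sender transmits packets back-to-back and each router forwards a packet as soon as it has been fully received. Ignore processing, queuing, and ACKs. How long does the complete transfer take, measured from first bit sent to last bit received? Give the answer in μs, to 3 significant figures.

Per-hop transmission t_tx = L/R = 520/70000000000 = 0.00742857 μs.
Per-hop propagation t_prop = 6520000/197000000 = 33096.4 μs.
Pipeline fill: first packet needs 4·t_tx to clear all hops; remaining 167 packets each add one t_tx.
Total = (4+168-1)·t_tx + 4·t_prop = 171·0.00742857 + 4·33096.4 = 132000 μs.

132000 μs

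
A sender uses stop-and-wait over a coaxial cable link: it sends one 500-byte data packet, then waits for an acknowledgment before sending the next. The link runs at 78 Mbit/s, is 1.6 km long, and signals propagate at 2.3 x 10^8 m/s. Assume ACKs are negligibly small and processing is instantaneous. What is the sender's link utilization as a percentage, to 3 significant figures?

78.7 %

t_tx = L/R = 4000/78000000 = 5.12821e-05 s.
t_prop = 1600/2.3e+08 = 6.95652e-06 s; RTT = 1.3913e-05 s.
Cycle = t_tx + RTT = 6.51951e-05 s.
Utilization = t_tx / cycle = 5.12821e-05/6.51951e-05 = 78.7 %.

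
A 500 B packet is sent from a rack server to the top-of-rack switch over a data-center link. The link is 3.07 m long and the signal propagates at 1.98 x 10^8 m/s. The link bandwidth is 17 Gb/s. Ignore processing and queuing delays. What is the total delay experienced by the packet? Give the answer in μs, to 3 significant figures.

0.251 μs

L = 500 × 8 = 4000 bits.
Transmission delay = L/R = 4000 / 17000000000 = 0.235294 μs.
Propagation delay = d/s = 3.07 m / 198000000 m/s = 0.0155051 μs.
Total = 0.251 μs.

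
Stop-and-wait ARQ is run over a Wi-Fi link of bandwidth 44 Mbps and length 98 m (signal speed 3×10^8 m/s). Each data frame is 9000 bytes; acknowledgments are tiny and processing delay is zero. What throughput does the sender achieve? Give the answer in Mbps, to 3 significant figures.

44.0 Mbps

t_tx = L/R = 72000/44000000 = 0.00163636 s.
t_prop = 98/300000000 = 3.26667e-07 s; RTT = 6.53333e-07 s.
Cycle = t_tx + RTT = 0.00163702 s.
Throughput = L / cycle = 72000 / 0.00163702 = 44.0 Mbps.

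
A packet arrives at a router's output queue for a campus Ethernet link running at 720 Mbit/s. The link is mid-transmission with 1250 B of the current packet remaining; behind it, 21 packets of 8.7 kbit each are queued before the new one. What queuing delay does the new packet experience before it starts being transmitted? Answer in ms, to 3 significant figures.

Each queued packet: L/R = 8700/720000000 = 0.0120833 ms.
21 queued → 0.25375 ms.
Plus remaining 10000 bits of current packet: 0.0138889 ms.
Queuing delay = 0.268 ms.

0.268 ms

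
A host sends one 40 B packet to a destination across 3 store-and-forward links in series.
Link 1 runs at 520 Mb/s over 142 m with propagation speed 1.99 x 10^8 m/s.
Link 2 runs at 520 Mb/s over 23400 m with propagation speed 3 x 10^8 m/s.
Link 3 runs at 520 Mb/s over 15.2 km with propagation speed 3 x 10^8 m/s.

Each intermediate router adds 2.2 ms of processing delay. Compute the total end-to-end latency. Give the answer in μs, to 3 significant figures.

4530 μs

L = 40 × 8 = 320 bits.
Transmission delay per hop = L/R = 320/520000000 = 0.615385 μs; 3 hops → 1.84615 μs.
Propagation delays (d/s per hop): 0.713568, 78, 50.6667 μs; sum = 129.38 μs.
Processing at 2 router(s): 2 × 2.2 ms = 4400 μs.
End-to-end = 4530 μs.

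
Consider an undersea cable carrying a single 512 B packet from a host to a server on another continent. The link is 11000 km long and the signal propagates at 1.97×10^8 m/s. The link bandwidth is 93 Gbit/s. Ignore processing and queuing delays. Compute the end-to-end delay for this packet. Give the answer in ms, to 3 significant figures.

55.8 ms

L = 512 × 8 = 4096 bits.
Transmission delay = L/R = 4096 / 93000000000 = 4.4043e-05 ms.
Propagation delay = d/s = 11000000 m / 197000000 m/s = 55.8376 ms.
Total = 55.8 ms.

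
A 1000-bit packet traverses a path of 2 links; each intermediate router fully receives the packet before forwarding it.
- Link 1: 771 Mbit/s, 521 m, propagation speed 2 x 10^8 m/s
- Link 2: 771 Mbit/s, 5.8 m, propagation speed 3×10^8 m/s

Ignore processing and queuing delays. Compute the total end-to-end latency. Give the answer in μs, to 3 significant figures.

5.22 μs

Transmission delay per hop = L/R = 1000/771000000 = 1.29702 μs; 2 hops → 2.59403 μs.
Propagation delays (d/s per hop): 2.605, 0.0193333 μs; sum = 2.62433 μs.
End-to-end = 5.22 μs.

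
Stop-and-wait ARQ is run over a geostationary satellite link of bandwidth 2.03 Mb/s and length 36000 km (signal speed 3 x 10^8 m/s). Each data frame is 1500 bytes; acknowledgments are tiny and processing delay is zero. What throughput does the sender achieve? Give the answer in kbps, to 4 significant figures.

t_tx = L/R = 12000/2.03e+06 = 0.00591133 s.
t_prop = 36000000/300000000 = 0.12 s; RTT = 0.24 s.
Cycle = t_tx + RTT = 0.245911 s.
Throughput = L / cycle = 12000 / 0.245911 = 48.80 kbps.

48.80 kbps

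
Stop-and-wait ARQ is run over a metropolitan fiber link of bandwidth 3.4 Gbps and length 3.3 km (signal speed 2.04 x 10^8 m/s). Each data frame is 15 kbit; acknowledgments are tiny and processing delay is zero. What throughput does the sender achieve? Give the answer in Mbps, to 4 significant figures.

408.0 Mbps

t_tx = L/R = 15000/3400000000 = 4.41176e-06 s.
t_prop = 3300/204000000 = 1.61765e-05 s; RTT = 3.23529e-05 s.
Cycle = t_tx + RTT = 3.67647e-05 s.
Throughput = L / cycle = 15000 / 3.67647e-05 = 408.0 Mbps.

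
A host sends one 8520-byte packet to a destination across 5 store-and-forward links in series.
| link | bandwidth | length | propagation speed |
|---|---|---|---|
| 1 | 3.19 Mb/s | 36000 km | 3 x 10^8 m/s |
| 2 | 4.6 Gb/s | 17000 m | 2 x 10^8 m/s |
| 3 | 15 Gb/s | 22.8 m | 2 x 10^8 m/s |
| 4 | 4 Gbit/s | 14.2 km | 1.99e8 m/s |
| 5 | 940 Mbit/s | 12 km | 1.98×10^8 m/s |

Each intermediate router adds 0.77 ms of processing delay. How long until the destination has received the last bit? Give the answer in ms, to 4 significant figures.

144.8 ms

L = 8520 × 8 = 68160 bits.
Transmission delays (L/R per hop): 21.3668, 0.0148174, 0.004544, 0.01704, 0.0725106 ms; sum = 21.4757 ms.
Propagation delays (d/s per hop): 120, 0.085, 0.000114, 0.0713568, 0.0606061 ms; sum = 120.217 ms.
Processing at 4 router(s): 4 × 0.77 ms = 3.08 ms.
End-to-end = 144.8 ms.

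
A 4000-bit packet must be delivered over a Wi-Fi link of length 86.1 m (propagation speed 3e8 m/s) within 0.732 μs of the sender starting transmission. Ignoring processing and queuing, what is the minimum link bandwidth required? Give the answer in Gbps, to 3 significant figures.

Propagation delay = 86.1 / 300000000 = 0.287 μs.
Transmission budget = 0.732 − 0.287 = 0.445 μs.
R ≥ L / t_tx = 4000 bits / 4.45e-07 s = 8.99 Gbps.

8.99 Gbps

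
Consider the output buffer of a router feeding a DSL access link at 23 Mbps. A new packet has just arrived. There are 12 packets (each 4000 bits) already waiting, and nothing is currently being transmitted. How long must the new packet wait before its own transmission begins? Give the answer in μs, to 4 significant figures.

Each queued packet: L/R = 4000/23000000 = 173.913 μs.
12 queued → 2086.96 μs.
Queuing delay = 2087 μs.

2087 μs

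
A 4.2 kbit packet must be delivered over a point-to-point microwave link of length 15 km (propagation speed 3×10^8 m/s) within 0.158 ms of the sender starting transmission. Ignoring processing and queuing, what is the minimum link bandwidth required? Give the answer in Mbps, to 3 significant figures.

38.9 Mbps

Propagation delay = 15000 / 300000000 = 0.05 ms.
Transmission budget = 0.158 − 0.05 = 0.108 ms.
R ≥ L / t_tx = 4200 bits / 0.000108 s = 38.9 Mbps.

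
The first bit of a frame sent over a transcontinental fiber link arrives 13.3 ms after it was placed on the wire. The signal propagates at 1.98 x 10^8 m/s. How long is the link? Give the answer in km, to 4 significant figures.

d = s × t_prop = 198000000 × 0.0133 = 2633 km.

2633 km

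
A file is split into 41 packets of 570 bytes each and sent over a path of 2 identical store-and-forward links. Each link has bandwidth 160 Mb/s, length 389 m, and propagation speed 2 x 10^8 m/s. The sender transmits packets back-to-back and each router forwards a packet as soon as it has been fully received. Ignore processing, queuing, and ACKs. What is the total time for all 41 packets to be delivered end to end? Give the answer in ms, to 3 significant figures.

Per-hop transmission t_tx = L/R = 4560/160000000 = 0.0285 ms.
Per-hop propagation t_prop = 389/200000000 = 0.001945 ms.
Pipeline fill: first packet needs 2·t_tx to clear all hops; remaining 40 packets each add one t_tx.
Total = (2+41-1)·t_tx + 2·t_prop = 42·0.0285 + 2·0.001945 = 1.20 ms.

1.20 ms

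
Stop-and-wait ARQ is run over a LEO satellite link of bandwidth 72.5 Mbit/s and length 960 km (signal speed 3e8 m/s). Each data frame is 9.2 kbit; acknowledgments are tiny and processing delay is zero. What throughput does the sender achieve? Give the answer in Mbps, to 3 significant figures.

1.41 Mbps

t_tx = L/R = 9200/72500000 = 0.000126897 s.
t_prop = 960000/300000000 = 0.0032 s; RTT = 0.0064 s.
Cycle = t_tx + RTT = 0.0065269 s.
Throughput = L / cycle = 9200 / 0.0065269 = 1.41 Mbps.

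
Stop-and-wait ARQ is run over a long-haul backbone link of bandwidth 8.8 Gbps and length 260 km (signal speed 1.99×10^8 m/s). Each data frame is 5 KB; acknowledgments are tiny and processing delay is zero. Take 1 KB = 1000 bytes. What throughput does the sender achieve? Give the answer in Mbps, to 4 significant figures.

15.28 Mbps

t_tx = L/R = 40000/8800000000 = 4.54545e-06 s.
t_prop = 260000/199000000 = 0.00130653 s; RTT = 0.00261307 s.
Cycle = t_tx + RTT = 0.00261761 s.
Throughput = L / cycle = 40000 / 0.00261761 = 15.28 Mbps.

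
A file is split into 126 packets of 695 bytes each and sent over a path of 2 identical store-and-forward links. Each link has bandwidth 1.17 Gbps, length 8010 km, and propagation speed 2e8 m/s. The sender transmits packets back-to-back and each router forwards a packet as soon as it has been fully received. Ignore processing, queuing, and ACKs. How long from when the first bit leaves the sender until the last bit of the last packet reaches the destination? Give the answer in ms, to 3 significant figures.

Per-hop transmission t_tx = L/R = 5560/1170000000 = 0.00475214 ms.
Per-hop propagation t_prop = 8010000/200000000 = 40.05 ms.
Pipeline fill: first packet needs 2·t_tx to clear all hops; remaining 125 packets each add one t_tx.
Total = (2+126-1)·t_tx + 2·t_prop = 127·0.00475214 + 2·40.05 = 80.7 ms.

80.7 ms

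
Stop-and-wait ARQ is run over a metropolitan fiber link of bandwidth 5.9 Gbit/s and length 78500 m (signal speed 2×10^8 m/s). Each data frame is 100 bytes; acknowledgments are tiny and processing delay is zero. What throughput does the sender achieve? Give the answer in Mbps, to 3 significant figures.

t_tx = L/R = 800/5900000000 = 1.35593e-07 s.
t_prop = 78500/200000000 = 0.0003925 s; RTT = 0.000785 s.
Cycle = t_tx + RTT = 0.000785136 s.
Throughput = L / cycle = 800 / 0.000785136 = 1.02 Mbps.

1.02 Mbps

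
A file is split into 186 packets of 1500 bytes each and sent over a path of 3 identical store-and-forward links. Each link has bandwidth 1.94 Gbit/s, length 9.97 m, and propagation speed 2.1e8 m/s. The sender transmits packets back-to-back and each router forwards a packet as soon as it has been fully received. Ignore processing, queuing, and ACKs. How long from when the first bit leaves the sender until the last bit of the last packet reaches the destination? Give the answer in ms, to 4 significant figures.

Per-hop transmission t_tx = L/R = 12000/1940000000 = 0.00618557 ms.
Per-hop propagation t_prop = 9.97/210000000 = 4.74762e-05 ms.
Pipeline fill: first packet needs 3·t_tx to clear all hops; remaining 185 packets each add one t_tx.
Total = (3+186-1)·t_tx + 3·t_prop = 188·0.00618557 + 3·4.74762e-05 = 1.163 ms.

1.163 ms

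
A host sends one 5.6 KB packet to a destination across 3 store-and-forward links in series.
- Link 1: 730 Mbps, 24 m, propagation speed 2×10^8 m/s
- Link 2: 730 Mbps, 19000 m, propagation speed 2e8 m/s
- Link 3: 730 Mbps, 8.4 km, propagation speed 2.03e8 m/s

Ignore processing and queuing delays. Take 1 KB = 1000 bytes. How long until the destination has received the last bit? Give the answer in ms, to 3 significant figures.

L = 44800 bits.
Transmission delay per hop = L/R = 44800/730000000 = 0.0613699 ms; 3 hops → 0.18411 ms.
Propagation delays (d/s per hop): 0.00012, 0.095, 0.0413793 ms; sum = 0.136499 ms.
End-to-end = 0.321 ms.

0.321 ms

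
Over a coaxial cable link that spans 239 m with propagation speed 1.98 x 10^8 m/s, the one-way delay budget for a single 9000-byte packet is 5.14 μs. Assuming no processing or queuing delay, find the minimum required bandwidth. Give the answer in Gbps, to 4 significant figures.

L = 72000 bits.
Propagation delay = 239 / 198000000 = 1.20707 μs.
Transmission budget = 5.14 − 1.20707 = 3.93293 μs.
R ≥ L / t_tx = 72000 bits / 3.93293e-06 s = 18.31 Gbps.

18.31 Gbps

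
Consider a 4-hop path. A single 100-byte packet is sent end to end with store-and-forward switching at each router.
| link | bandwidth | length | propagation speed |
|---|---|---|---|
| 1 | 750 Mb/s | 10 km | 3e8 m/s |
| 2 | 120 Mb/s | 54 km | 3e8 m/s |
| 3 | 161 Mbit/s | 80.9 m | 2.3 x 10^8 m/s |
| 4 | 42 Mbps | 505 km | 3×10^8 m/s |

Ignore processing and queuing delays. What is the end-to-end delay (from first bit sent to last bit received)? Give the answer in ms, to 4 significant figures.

L = 100 × 8 = 800 bits.
Transmission delays (L/R per hop): 0.00106667, 0.00666667, 0.00496894, 0.0190476 ms; sum = 0.0317499 ms.
Propagation delays (d/s per hop): 0.0333333, 0.18, 0.000351739, 1.68333 ms; sum = 1.89702 ms.
End-to-end = 1.929 ms.

1.929 ms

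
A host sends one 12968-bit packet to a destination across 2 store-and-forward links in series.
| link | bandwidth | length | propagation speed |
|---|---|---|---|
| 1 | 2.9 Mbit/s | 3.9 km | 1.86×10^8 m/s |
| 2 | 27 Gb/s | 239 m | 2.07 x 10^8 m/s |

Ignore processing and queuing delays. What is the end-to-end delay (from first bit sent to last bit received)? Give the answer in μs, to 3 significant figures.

Transmission delays (L/R per hop): 4471.72, 0.480296 μs; sum = 4472.2 μs.
Propagation delays (d/s per hop): 20.9677, 1.15459 μs; sum = 22.1223 μs.
End-to-end = 4490 μs.

4490 μs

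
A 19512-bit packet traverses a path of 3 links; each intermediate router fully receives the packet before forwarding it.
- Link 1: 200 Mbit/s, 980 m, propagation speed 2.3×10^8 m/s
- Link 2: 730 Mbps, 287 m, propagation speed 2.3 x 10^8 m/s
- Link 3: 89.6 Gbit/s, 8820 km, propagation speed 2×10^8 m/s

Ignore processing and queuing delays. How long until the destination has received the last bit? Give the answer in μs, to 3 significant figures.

44200 μs

Transmission delays (L/R per hop): 97.56, 26.7288, 0.217768 μs; sum = 124.507 μs.
Propagation delays (d/s per hop): 4.26087, 1.24783, 44100 μs; sum = 44105.5 μs.
End-to-end = 44200 μs.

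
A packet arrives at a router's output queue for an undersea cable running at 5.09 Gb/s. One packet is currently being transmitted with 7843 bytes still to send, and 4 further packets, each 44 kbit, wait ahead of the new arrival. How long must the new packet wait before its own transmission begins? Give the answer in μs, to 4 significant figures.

46.90 μs

Each queued packet: L/R = 44000/5090000000 = 8.6444 μs.
4 queued → 34.5776 μs.
Plus remaining 62744 bits of current packet: 12.3269 μs.
Queuing delay = 46.90 μs.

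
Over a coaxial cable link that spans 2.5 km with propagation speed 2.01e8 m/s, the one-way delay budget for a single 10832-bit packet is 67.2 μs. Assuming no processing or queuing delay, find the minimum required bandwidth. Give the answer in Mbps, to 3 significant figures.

Propagation delay = 2500 / 2.01e+08 = 12.4378 μs.
Transmission budget = 67.2 − 12.4378 = 54.7622 μs.
R ≥ L / t_tx = 10832 bits / 5.47622e-05 s = 198 Mbps.

198 Mbps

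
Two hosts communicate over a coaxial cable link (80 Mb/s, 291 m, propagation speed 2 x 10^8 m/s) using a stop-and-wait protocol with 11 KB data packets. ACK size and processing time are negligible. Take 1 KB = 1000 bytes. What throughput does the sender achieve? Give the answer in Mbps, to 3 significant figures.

t_tx = L/R = 88000/80000000 = 0.0011 s.
t_prop = 291/200000000 = 1.455e-06 s; RTT = 2.91e-06 s.
Cycle = t_tx + RTT = 0.00110291 s.
Throughput = L / cycle = 88000 / 0.00110291 = 79.8 Mbps.

79.8 Mbps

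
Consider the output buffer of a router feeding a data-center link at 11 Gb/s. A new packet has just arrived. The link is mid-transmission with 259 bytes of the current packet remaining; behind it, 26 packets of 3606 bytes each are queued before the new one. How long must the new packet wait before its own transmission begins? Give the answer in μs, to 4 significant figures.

68.37 μs

Each queued packet: L/R = 28848/11000000000 = 2.62255 μs.
26 queued → 68.1862 μs.
Plus remaining 2072 bits of current packet: 0.188364 μs.
Queuing delay = 68.37 μs.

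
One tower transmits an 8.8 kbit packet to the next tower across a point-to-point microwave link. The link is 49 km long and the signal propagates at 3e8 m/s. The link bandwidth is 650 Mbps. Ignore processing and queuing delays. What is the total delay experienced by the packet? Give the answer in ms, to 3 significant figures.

0.177 ms

L = 8800 bits.
Transmission delay = L/R = 8800 / 650000000 = 0.0135385 ms.
Propagation delay = d/s = 49000 m / 300000000 m/s = 0.163333 ms.
Total = 0.177 ms.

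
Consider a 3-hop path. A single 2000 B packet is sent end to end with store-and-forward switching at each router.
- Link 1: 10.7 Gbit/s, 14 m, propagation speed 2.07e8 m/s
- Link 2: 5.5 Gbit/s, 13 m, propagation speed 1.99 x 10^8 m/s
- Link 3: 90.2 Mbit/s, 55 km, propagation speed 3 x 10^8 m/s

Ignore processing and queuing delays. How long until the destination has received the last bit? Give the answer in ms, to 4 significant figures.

0.3653 ms

L = 2000 × 8 = 16000 bits.
Transmission delays (L/R per hop): 0.00149533, 0.00290909, 0.177384 ms; sum = 0.181788 ms.
Propagation delays (d/s per hop): 6.76329e-05, 6.53266e-05, 0.183333 ms; sum = 0.183466 ms.
End-to-end = 0.3653 ms.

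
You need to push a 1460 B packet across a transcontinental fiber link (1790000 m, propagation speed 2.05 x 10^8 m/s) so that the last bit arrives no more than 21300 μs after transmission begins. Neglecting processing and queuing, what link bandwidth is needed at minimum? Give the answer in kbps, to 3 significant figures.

929 kbps

L = 11680 bits.
Propagation delay = 1790000 / 2.05e+08 = 8731.71 μs.
Transmission budget = 21300 − 8731.71 = 12568.3 μs.
R ≥ L / t_tx = 11680 bits / 0.0125683 s = 929 kbps.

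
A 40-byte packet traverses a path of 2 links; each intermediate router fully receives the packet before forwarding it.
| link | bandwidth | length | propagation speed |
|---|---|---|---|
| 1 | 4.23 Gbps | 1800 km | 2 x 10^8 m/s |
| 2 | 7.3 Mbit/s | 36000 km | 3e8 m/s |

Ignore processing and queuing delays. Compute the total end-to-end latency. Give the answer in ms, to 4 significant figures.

129.0 ms

L = 40 × 8 = 320 bits.
Transmission delays (L/R per hop): 7.56501e-05, 0.0438356 ms; sum = 0.0439113 ms.
Propagation delays (d/s per hop): 9, 120 ms; sum = 129 ms.
End-to-end = 129.0 ms.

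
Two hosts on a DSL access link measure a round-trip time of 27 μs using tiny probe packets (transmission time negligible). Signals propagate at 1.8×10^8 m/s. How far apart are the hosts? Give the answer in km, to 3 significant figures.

2.43 km

One-way propagation = RTT/2 = 13.5 μs.
d = s × t = 180000000 × 1.35e-05 = 2.43 km.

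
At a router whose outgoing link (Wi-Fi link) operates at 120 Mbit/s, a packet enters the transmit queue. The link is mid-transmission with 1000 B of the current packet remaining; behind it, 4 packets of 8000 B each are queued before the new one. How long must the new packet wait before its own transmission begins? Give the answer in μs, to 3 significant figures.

Each queued packet: L/R = 64000/120000000 = 533.333 μs.
4 queued → 2133.33 μs.
Plus remaining 8000 bits of current packet: 66.6667 μs.
Queuing delay = 2200 μs.

2200 μs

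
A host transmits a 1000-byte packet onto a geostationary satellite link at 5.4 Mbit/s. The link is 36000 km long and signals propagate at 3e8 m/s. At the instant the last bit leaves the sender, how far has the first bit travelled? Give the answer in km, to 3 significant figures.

t_tx = L/R = 8000/5400000 = 0.00148148 s.
Distance = s × t_tx = 300000000 × 0.00148148 = 444 km.

444 km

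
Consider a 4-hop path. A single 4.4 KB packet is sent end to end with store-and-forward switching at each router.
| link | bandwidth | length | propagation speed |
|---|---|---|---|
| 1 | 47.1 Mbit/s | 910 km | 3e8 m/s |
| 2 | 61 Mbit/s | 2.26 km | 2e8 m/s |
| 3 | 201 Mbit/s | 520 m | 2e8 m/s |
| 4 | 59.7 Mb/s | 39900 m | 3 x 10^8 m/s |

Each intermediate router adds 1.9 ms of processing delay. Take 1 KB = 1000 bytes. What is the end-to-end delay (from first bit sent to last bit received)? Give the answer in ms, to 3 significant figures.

L = 35200 bits.
Transmission delays (L/R per hop): 0.747346, 0.577049, 0.175124, 0.589615 ms; sum = 2.08913 ms.
Propagation delays (d/s per hop): 3.03333, 0.0113, 0.0026, 0.133 ms; sum = 3.18023 ms.
Processing at 3 router(s): 3 × 1.9 ms = 5.7 ms.
End-to-end = 11.0 ms.

11.0 ms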